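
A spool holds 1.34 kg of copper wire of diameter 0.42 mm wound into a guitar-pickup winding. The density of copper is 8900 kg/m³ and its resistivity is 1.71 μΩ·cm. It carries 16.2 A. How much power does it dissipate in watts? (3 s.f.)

35200 W

ρ = 1.71 μΩ·cm = 1.71×10^-8 Ω·m
A = π(d/2)² = π(2.1000e-04 m)² = 1.3854e-07 m²
L = m/(density·A) = 1.34/(8900×1.3854e-07) = 1087 m
R = ρL/A = (1.71×10^-8)(1087)/(1.3854e-07) = 134.1 Ω
P = I²R = (16.2)² × 134.1 = 35200 W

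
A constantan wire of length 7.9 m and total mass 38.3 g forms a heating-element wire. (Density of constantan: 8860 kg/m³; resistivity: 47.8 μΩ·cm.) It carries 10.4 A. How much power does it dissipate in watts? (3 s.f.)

746 W

ρ = 47.8 μΩ·cm = 4.78×10^-7 Ω·m
A = m/(density·L) = 0.0383/(8860×7.9) = 5.4719e-07 m²
R = ρL/A = (4.78×10^-7)(7.9)/(5.4719e-07) = 6.901 Ω
P = I²R = (10.4)² × 6.901 = 746 W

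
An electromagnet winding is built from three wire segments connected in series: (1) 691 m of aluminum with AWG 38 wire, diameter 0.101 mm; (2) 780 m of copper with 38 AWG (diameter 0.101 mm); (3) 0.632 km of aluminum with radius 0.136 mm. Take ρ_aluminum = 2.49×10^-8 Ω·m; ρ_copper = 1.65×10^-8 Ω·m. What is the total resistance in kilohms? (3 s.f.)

4.02 kΩ

Seg 1: A = π(0.101/2 mm)² = π(5.0500e-05 m)² = 8.012e-09 m²
R_1 = (2.49×10^-8)(691)/(8.012e-09) = 2148 Ω
Seg 2: A = π(0.101/2 mm)² = π(5.0500e-05 m)² = 8.012e-09 m²
R_2 = (1.65×10^-8)(780)/(8.012e-09) = 1606 Ω
Seg 3: A = πr² = π(1.3600e-04 m)² = 5.811e-08 m²
R_3 = (2.49×10^-8)(632)/(5.811e-08) = 270.8 Ω
R_total = R_1 + R_2 + R_3 = 4.02 kΩ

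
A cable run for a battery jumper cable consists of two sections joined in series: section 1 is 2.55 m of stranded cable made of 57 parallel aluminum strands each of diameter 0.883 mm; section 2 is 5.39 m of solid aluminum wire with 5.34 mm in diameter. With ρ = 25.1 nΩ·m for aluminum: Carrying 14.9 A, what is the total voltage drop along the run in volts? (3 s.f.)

0.117 V

ρ = 25.1 nΩ·m = 2.51×10^-8 Ω·m
Section 1: A_strand = π(4.4150e-04)² = 6.124e-07 m²; R₁ = ρL/(N·A_s) = (2.51×10^-8)(2.55)/(57×6.124e-07) = 0.001834 Ω
Section 2: A = π(d/2)² = π(2.6700e-03 m)² = 2.240e-05 m²
R₂ = (2.51×10^-8)(5.39)/(2.240e-05) = 0.006041 Ω
R = R₁ + R₂ = 0.007874 Ω
V = IR = 14.9 × 0.007874 = 0.117 V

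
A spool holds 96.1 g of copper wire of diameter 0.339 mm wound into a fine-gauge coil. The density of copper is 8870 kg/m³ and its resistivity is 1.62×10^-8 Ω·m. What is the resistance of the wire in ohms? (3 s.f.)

A = π(d/2)² = π(1.6950e-04 m)² = 9.0259e-08 m²
L = m/(density·A) = 0.0961/(8870×9.0259e-08) = 120 m
R = ρL/A = (1.62×10^-8)(120)/(9.0259e-08) = 21.5 Ω

21.5 Ω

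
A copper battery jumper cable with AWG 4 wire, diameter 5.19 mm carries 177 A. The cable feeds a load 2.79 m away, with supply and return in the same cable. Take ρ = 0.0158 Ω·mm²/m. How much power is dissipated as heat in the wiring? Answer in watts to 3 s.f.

131 W

ρ = 0.0158 Ω·mm²/m = 1.58×10^-8 Ω·m
A = π(5.19/2 mm)² = π(2.5950e-03 m)² = 2.116e-05 m²
Total conductor length (both ways) L = 2 × 2.79 = 5.58 m
R = ρL/A = (1.58×10^-8)(5.58)/(2.116e-05) = 0.004167 Ω
P = I²R = (177)² × 0.004167 = 131 W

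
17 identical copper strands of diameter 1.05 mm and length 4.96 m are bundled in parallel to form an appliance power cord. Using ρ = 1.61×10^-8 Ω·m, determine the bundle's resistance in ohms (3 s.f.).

0.00542 Ω

A_strand = π(5.2500e-04 m)² = 8.659e-07 m²
R_strand = ρL/A = (1.61×10^-8)(4.96)/(8.659e-07) = 0.09222 Ω
R_total = R_strand/N = 0.09222/17 = 0.00542 Ω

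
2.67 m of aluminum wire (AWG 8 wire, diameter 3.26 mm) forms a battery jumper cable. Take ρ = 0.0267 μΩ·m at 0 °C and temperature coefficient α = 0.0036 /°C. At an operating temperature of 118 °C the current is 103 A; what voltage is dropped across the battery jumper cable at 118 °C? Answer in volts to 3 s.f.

1.25 V

ρ = 0.0267 μΩ·m = 2.67×10^-8 Ω·m
A = π(3.26/2 mm)² = π(1.6300e-03 m)² = 8.347e-06 m²
R₍0₎ = ρL/A = (2.67×10^-8)(2.67)/(8.347e-06) = 0.008541 Ω
R₍118₎ = R₍0₎(1 + αΔT) = 0.008541 × (1 + 0.0036×118) = 0.01217 Ω
V = IR = 103 × 0.01217 = 1.25 V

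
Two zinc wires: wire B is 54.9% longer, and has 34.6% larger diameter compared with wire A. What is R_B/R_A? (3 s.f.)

0.855

R ∝ L/d², so R_B/R_A = (1 + 54.9/100) × (1 + 34.6/100)⁻²
= 1.549 × 0.552 = 0.855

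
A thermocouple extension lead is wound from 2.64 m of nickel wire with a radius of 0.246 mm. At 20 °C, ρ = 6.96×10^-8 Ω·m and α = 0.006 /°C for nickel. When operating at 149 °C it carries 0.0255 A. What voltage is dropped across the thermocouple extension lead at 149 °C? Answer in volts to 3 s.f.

A = πr² = π(2.4600e-04 m)² = 1.901e-07 m²
R₍20₎ = ρL/A = (6.96×10^-8)(2.64)/(1.901e-07) = 0.9665 Ω
R₍149₎ = R₍20₎(1 + αΔT) = 0.9665 × (1 + 0.006×129) = 1.715 Ω
V = IR = 0.0255 × 1.715 = 0.0437 V

0.0437 V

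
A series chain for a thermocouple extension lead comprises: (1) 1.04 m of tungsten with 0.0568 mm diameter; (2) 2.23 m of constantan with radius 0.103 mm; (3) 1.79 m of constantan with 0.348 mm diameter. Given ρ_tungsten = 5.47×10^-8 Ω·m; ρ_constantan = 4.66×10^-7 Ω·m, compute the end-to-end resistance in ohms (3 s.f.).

62.4 Ω

Seg 1: A = π(d/2)² = π(2.8400e-05 m)² = 2.534e-09 m²
R_1 = (5.47×10^-8)(1.04)/(2.534e-09) = 22.45 Ω
Seg 2: A = πr² = π(1.0300e-04 m)² = 3.333e-08 m²
R_2 = (4.66×10^-7)(2.23)/(3.333e-08) = 31.18 Ω
Seg 3: A = π(d/2)² = π(1.7400e-04 m)² = 9.511e-08 m²
R_3 = (4.66×10^-7)(1.79)/(9.511e-08) = 8.77 Ω
R_total = R_1 + R_2 + R_3 = 62.4 Ω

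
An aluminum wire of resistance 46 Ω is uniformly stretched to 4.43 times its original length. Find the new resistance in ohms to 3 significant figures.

903 Ω

Volume constant ⇒ A' = A/k with k = 4.43. R' = ρ(kL)/(A/k) = k²R.
R' = 19.62 × 46 = 903 Ω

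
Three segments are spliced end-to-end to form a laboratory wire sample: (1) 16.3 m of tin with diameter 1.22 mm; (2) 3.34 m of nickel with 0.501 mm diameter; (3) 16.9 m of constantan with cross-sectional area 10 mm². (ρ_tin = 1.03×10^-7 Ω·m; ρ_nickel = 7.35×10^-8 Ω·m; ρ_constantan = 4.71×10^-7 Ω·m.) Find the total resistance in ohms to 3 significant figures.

Seg 1: A = π(d/2)² = π(6.1000e-04 m)² = 1.169e-06 m²
R_1 = (1.03×10^-7)(16.3)/(1.169e-06) = 1.436 Ω
Seg 2: A = π(d/2)² = π(2.5050e-04 m)² = 1.971e-07 m²
R_2 = (7.35×10^-8)(3.34)/(1.971e-07) = 1.245 Ω
Seg 3: A = 10 mm² = 1.000e-05 m²
R_3 = (4.71×10^-7)(16.9)/(1.000e-05) = 0.796 Ω
R_total = R_1 + R_2 + R_3 = 3.48 Ω

3.48 Ω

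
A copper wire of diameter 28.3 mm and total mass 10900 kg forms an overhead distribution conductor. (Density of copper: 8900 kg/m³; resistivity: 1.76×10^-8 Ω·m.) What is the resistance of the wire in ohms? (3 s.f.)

A = π(d/2)² = π(1.4150e-02 m)² = 6.2902e-04 m²
L = m/(density·A) = 10900/(8900×6.2902e-04) = 1947 m
R = ρL/A = (1.76×10^-8)(1947)/(6.2902e-04) = 0.0545 Ω

0.0545 Ω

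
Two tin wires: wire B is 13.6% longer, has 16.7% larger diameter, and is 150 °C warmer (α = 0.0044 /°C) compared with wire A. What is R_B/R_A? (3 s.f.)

1.38

R ∝ ρL/d² with ρ ∝ (1+αΔT), so R_B/R_A = (1 + 13.6/100) × (1 + 16.7/100)⁻² × (1 + 0.0044×150)
= 1.136 × 0.7343 × 1.66 = 1.38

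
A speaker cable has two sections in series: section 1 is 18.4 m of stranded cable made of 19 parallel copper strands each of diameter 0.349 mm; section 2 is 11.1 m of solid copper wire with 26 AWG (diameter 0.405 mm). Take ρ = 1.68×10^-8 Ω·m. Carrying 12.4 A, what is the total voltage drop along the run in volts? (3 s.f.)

Section 1: A_strand = π(1.7450e-04)² = 9.566e-08 m²; R₁ = ρL/(N·A_s) = (1.68×10^-8)(18.4)/(19×9.566e-08) = 0.1701 Ω
Section 2: A = π(0.405/2 mm)² = π(2.0250e-04 m)² = 1.288e-07 m²
R₂ = (1.68×10^-8)(11.1)/(1.288e-07) = 1.448 Ω
R = R₁ + R₂ = 1.618 Ω
V = IR = 12.4 × 1.618 = 20.1 V

20.1 V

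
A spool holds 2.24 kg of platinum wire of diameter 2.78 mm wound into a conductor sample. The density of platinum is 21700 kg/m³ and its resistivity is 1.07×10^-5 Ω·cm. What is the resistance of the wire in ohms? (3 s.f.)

ρ = 1.07×10^-5 Ω·cm = 1.07×10^-7 Ω·m
A = π(d/2)² = π(1.3900e-03 m)² = 6.0699e-06 m²
L = m/(density·A) = 2.24/(21700×6.0699e-06) = 17.01 m
R = ρL/A = (1.07×10^-7)(17.01)/(6.0699e-06) = 0.300 Ω

0.300 Ω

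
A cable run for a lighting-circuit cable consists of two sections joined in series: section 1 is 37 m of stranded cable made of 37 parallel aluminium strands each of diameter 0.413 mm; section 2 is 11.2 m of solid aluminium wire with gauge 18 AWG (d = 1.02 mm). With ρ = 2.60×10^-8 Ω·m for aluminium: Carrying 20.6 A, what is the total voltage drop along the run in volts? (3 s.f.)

Section 1: A_strand = π(2.0650e-04)² = 1.340e-07 m²; R₁ = ρL/(N·A_s) = (2.60×10^-8)(37)/(37×1.340e-07) = 0.1941 Ω
Section 2: A = π(1.02/2 mm)² = π(5.1000e-04 m)² = 8.171e-07 m²
R₂ = (2.60×10^-8)(11.2)/(8.171e-07) = 0.3564 Ω
R = R₁ + R₂ = 0.5505 Ω
V = IR = 20.6 × 0.5505 = 11.3 V

11.3 V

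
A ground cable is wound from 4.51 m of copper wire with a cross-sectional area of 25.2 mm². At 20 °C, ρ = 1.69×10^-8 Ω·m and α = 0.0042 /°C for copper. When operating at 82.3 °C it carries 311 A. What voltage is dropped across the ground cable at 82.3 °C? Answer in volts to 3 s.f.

1.19 V

A = 25.2 mm² = 2.520e-05 m²
R₍20₎ = ρL/A = (1.69×10^-8)(4.51)/(2.520e-05) = 0.003025 Ω
R₍82.3₎ = R₍20₎(1 + αΔT) = 0.003025 × (1 + 0.0042×62.3) = 0.003816 Ω
V = IR = 311 × 0.003816 = 1.19 V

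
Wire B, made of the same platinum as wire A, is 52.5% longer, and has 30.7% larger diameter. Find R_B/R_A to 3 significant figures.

R ∝ L/d², so R_B/R_A = (1 + 52.5/100) × (1 + 30.7/100)⁻²
= 1.525 × 0.5854 = 0.893

0.893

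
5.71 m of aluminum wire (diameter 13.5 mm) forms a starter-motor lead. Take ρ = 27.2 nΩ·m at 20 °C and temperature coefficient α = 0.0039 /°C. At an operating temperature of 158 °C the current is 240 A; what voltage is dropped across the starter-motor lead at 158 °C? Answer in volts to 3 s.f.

0.401 V

ρ = 27.2 nΩ·m = 2.72×10^-8 Ω·m
A = π(d/2)² = π(6.7500e-03 m)² = 1.431e-04 m²
R₍20₎ = ρL/A = (2.72×10^-8)(5.71)/(1.431e-04) = 0.001085 Ω
R₍158₎ = R₍20₎(1 + αΔT) = 0.001085 × (1 + 0.0039×138) = 0.001669 Ω
V = IR = 240 × 0.001669 = 0.401 V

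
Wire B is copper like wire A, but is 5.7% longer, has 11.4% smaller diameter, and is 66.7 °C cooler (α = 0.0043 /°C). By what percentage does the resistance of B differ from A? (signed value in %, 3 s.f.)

R ∝ ρL/d² with ρ ∝ (1+αΔT), so R_B/R_A = (1 + 5.7/100) × (1 − 11.4/100)⁻² × (1 − 0.0043×66.7)
= 1.057 × 1.274 × 0.7132 = 0.9603
(R_B − R_A)/R_A = 0.9603 − 1 = -3.97%

-3.97%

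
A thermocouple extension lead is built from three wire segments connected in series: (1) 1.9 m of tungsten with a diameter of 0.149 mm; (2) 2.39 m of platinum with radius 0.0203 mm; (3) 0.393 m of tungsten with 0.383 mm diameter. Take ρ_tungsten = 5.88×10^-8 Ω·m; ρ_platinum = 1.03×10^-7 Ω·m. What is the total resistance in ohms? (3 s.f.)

197 Ω

Seg 1: A = π(d/2)² = π(7.4500e-05 m)² = 1.744e-08 m²
R_1 = (5.88×10^-8)(1.9)/(1.744e-08) = 6.407 Ω
Seg 2: A = πr² = π(2.0300e-05 m)² = 1.295e-09 m²
R_2 = (1.03×10^-7)(2.39)/(1.295e-09) = 190.1 Ω
Seg 3: A = π(d/2)² = π(1.9150e-04 m)² = 1.152e-07 m²
R_3 = (5.88×10^-8)(0.393)/(1.152e-07) = 0.2006 Ω
R_total = R_1 + R_2 + R_3 = 197 Ω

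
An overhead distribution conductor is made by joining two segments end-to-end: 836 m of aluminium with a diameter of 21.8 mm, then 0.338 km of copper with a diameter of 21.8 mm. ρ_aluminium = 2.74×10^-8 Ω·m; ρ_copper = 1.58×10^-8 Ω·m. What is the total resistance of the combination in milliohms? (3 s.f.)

75.7 mΩ

Segment 1: A = π(d/2)² = π(1.0900e-02 m)² = 3.733e-04 m²
R₁ = ρL/A = (2.74×10^-8)(836)/(3.733e-04) = 0.06137 Ω
R₂ = (1.58×10^-8)(338)/(3.733e-04) = 0.01431 Ω
R = R₁ + R₂ = 75.7 mΩ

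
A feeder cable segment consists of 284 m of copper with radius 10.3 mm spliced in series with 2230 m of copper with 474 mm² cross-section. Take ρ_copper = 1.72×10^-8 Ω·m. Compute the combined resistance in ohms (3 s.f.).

0.0956 Ω

Segment 1: A = πr² = π(1.0300e-02 m)² = 3.333e-04 m²
R₁ = ρL/A = (1.72×10^-8)(284)/(3.333e-04) = 0.01466 Ω
Segment 2: A = 474 mm² = 4.740e-04 m²
R₂ = (1.72×10^-8)(2230)/(4.740e-04) = 0.08092 Ω
R = R₁ + R₂ = 0.0956 Ω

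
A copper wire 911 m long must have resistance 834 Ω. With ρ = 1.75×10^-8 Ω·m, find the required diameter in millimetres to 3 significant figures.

0.156 mm

A = ρL/R = (1.75×10^-8)(911)/(834) = 1.912e-08 m²
d = 2√(A/π) = 1.560e-04 m = 0.156 mm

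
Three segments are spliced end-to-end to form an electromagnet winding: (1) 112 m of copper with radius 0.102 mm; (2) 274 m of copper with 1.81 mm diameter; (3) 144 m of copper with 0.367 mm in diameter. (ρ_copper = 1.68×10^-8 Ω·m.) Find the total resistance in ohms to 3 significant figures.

Seg 1: A = πr² = π(1.0200e-04 m)² = 3.269e-08 m²
R_1 = (1.68×10^-8)(112)/(3.269e-08) = 57.57 Ω
Seg 2: A = π(d/2)² = π(9.0500e-04 m)² = 2.573e-06 m²
R_2 = (1.68×10^-8)(274)/(2.573e-06) = 1.789 Ω
Seg 3: A = π(d/2)² = π(1.8350e-04 m)² = 1.058e-07 m²
R_3 = (1.68×10^-8)(144)/(1.058e-07) = 22.87 Ω
R_total = R_1 + R_2 + R_3 = 82.2 Ω

82.2 Ω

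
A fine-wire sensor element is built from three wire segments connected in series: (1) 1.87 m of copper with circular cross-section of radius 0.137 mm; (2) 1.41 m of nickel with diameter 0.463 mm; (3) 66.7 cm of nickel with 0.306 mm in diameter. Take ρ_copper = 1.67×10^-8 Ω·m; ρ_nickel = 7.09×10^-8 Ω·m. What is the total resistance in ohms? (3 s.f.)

1.77 Ω

Seg 1: A = πr² = π(1.3700e-04 m)² = 5.896e-08 m²
R_1 = (1.67×10^-8)(1.87)/(5.896e-08) = 0.5296 Ω
Seg 2: A = π(d/2)² = π(2.3150e-04 m)² = 1.684e-07 m²
R_2 = (7.09×10^-8)(1.41)/(1.684e-07) = 0.5938 Ω
Seg 3: A = π(d/2)² = π(1.5300e-04 m)² = 7.354e-08 m²
R_3 = (7.09×10^-8)(0.667)/(7.354e-08) = 0.643 Ω
R_total = R_1 + R_2 + R_3 = 1.77 Ω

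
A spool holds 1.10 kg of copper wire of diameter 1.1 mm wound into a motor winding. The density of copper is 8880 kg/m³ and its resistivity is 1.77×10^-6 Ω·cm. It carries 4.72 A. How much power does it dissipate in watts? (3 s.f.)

ρ = 1.77×10^-6 Ω·cm = 1.77×10^-8 Ω·m
A = π(d/2)² = π(5.5000e-04 m)² = 9.5033e-07 m²
L = m/(density·A) = 1.1/(8880×9.5033e-07) = 130.3 m
R = ρL/A = (1.77×10^-8)(130.3)/(9.5033e-07) = 2.428 Ω
P = I²R = (4.72)² × 2.428 = 54.1 W

54.1 W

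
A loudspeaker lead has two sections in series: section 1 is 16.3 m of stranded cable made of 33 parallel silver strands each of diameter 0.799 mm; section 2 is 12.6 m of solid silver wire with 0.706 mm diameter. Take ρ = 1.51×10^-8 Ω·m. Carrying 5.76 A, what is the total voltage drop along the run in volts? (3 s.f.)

2.89 V

Section 1: A_strand = π(3.9950e-04)² = 5.014e-07 m²; R₁ = ρL/(N·A_s) = (1.51×10^-8)(16.3)/(33×5.014e-07) = 0.01488 Ω
Section 2: A = π(d/2)² = π(3.5300e-04 m)² = 3.915e-07 m²
R₂ = (1.51×10^-8)(12.6)/(3.915e-07) = 0.486 Ω
R = R₁ + R₂ = 0.5009 Ω
V = IR = 5.76 × 0.5009 = 2.89 V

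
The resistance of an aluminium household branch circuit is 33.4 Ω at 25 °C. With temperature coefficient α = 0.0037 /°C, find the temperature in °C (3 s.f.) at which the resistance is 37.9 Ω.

61.4 °C

R = R₀(1 + α(T − T₀)) ⇒ T = T₀ + (R/R₀ − 1)/α
T = 25 + (37.9/33.4 − 1)/0.0037 = 25 + (0.1347)/0.0037 = 61.4 °C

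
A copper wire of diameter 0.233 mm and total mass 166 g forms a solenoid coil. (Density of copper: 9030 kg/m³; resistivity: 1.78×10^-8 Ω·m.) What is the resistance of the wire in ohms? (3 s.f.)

180 Ω

A = π(d/2)² = π(1.1650e-04 m)² = 4.2638e-08 m²
L = m/(density·A) = 0.166/(9030×4.2638e-08) = 431.1 m
R = ρL/A = (1.78×10^-8)(431.1)/(4.2638e-08) = 180 Ω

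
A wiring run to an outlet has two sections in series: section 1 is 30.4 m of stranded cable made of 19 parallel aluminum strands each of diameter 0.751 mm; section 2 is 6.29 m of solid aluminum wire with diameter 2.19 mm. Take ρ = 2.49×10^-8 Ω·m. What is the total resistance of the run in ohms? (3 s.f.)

Section 1: A_strand = π(3.7550e-04)² = 4.430e-07 m²; R₁ = ρL/(N·A_s) = (2.49×10^-8)(30.4)/(19×4.430e-07) = 0.08994 Ω
Section 2: A = π(d/2)² = π(1.0950e-03 m)² = 3.767e-06 m²
R₂ = (2.49×10^-8)(6.29)/(3.767e-06) = 0.04158 Ω
R = R₁ + R₂ = 0.132 Ω

0.132 Ω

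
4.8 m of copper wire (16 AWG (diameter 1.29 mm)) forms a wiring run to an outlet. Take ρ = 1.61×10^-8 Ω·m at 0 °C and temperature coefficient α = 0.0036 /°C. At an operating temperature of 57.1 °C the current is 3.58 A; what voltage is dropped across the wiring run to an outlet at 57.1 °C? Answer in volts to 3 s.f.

0.255 V

A = π(1.29/2 mm)² = π(6.4500e-04 m)² = 1.307e-06 m²
R₍0₎ = ρL/A = (1.61×10^-8)(4.8)/(1.307e-06) = 0.05913 Ω
R₍57.1₎ = R₍0₎(1 + αΔT) = 0.05913 × (1 + 0.0036×57.1) = 0.07128 Ω
V = IR = 3.58 × 0.07128 = 0.255 V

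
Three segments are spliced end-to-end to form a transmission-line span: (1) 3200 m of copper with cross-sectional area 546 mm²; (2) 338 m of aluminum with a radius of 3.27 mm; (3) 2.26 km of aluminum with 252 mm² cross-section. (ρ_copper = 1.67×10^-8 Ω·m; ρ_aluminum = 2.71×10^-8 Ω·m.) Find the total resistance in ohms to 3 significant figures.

Seg 1: A = 546 mm² = 5.460e-04 m²
R_1 = (1.67×10^-8)(3200)/(5.460e-04) = 0.09788 Ω
Seg 2: A = πr² = π(3.2700e-03 m)² = 3.359e-05 m²
R_2 = (2.71×10^-8)(338)/(3.359e-05) = 0.2727 Ω
Seg 3: A = 252 mm² = 2.520e-04 m²
R_3 = (2.71×10^-8)(2260)/(2.520e-04) = 0.243 Ω
R_total = R_1 + R_2 + R_3 = 0.614 Ω

0.614 Ω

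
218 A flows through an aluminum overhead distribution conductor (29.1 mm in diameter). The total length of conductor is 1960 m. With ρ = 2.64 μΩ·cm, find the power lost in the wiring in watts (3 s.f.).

ρ = 2.64 μΩ·cm = 2.64×10^-8 Ω·m
A = π(d/2)² = π(1.4550e-02 m)² = 6.651e-04 m²
R = ρL/A = (2.64×10^-8)(1960)/(6.651e-04) = 0.0778 Ω
P = I²R = (218)² × 0.0778 = 3700 W

3700 W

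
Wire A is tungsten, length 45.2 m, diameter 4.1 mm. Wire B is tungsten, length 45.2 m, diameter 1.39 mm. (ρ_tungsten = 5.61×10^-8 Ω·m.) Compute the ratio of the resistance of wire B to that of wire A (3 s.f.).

8.70

R ∝ ρL/d², so R_B/R_A = (d_A/d_B)²
= (4.1/1.39)² = 8.70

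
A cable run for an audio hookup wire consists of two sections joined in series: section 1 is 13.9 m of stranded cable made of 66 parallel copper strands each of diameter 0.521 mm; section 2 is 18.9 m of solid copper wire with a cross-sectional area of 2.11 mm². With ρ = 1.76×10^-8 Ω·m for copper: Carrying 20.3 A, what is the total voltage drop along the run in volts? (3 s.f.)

Section 1: A_strand = π(2.6050e-04)² = 2.132e-07 m²; R₁ = ρL/(N·A_s) = (1.76×10^-8)(13.9)/(66×2.132e-07) = 0.01739 Ω
Section 2: A = 2.11 mm² = 2.110e-06 m²
R₂ = (1.76×10^-8)(18.9)/(2.110e-06) = 0.1576 Ω
R = R₁ + R₂ = 0.175 Ω
V = IR = 20.3 × 0.175 = 3.55 V

3.55 V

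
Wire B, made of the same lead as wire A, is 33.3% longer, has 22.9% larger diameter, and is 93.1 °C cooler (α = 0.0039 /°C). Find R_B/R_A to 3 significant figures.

0.562

R ∝ ρL/d² with ρ ∝ (1+αΔT), so R_B/R_A = (1 + 33.3/100) × (1 + 22.9/100)⁻² × (1 − 0.0039×93.1)
= 1.333 × 0.6621 × 0.6369 = 0.562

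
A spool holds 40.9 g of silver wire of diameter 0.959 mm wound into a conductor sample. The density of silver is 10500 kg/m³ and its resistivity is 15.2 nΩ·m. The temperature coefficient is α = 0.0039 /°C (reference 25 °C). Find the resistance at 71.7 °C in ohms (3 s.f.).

0.134 Ω

ρ = 15.2 nΩ·m = 1.52×10^-8 Ω·m
A = π(d/2)² = π(4.7950e-04 m)² = 7.2232e-07 m²
L = m/(density·A) = 0.0409/(10500×7.2232e-07) = 5.393 m
R = ρL/A = (1.52×10^-8)(5.393)/(7.2232e-07) = 0.1135 Ω
R(71.7 °C) = 0.1135 × (1 + 0.0039×46.7) = 0.134 Ω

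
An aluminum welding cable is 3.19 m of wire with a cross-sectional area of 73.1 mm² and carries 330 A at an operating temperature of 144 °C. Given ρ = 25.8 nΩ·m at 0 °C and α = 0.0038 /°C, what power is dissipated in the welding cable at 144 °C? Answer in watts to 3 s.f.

ρ = 25.8 nΩ·m = 2.58×10^-8 Ω·m
A = 73.1 mm² = 7.310e-05 m²
R₍0₎ = ρL/A = (2.58×10^-8)(3.19)/(7.310e-05) = 0.001126 Ω
R₍144₎ = R₍0₎(1 + αΔT) = 0.001126 × (1 + 0.0038×144) = 0.001742 Ω
P = I²R = (330)² × 0.001742 = 190 W

190 W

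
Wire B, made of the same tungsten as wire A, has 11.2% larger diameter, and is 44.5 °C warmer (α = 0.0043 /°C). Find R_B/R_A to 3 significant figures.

R ∝ ρL/d² with ρ ∝ (1+αΔT), so R_B/R_A = (1 + 11.2/100)⁻² × (1 + 0.0043×44.5)
= 0.8087 × 1.191 = 0.963

0.963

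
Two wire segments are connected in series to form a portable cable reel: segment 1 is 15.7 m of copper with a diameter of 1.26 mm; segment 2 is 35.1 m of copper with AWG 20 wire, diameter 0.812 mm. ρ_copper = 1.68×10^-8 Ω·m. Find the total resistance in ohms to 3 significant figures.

Segment 1: A = π(d/2)² = π(6.3000e-04 m)² = 1.247e-06 m²
R₁ = ρL/A = (1.68×10^-8)(15.7)/(1.247e-06) = 0.2115 Ω
Segment 2: A = π(0.812/2 mm)² = π(4.0600e-04 m)² = 5.178e-07 m²
R₂ = (1.68×10^-8)(35.1)/(5.178e-07) = 1.139 Ω
R = R₁ + R₂ = 1.35 Ω

1.35 Ω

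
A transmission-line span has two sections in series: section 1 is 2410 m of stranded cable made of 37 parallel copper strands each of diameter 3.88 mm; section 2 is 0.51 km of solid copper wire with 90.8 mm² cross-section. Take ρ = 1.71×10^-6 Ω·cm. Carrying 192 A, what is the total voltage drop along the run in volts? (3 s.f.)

36.5 V

ρ = 1.71×10^-6 Ω·cm = 1.71×10^-8 Ω·m
Section 1: A_strand = π(1.9400e-03)² = 1.182e-05 m²; R₁ = ρL/(N·A_s) = (1.71×10^-8)(2410)/(37×1.182e-05) = 0.0942 Ω
Section 2: A = 90.8 mm² = 9.080e-05 m²
R₂ = (1.71×10^-8)(510)/(9.080e-05) = 0.09605 Ω
R = R₁ + R₂ = 0.1902 Ω
V = IR = 192 × 0.1902 = 36.5 V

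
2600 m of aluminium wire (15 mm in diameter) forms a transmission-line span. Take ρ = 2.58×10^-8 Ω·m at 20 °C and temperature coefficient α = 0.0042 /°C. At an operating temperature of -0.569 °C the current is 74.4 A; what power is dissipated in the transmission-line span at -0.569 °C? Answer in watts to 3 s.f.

1920 W

A = π(d/2)² = π(7.5000e-03 m)² = 1.767e-04 m²
R₍20₎ = ρL/A = (2.58×10^-8)(2600)/(1.767e-04) = 0.3796 Ω
R₍-0.569₎ = R₍20₎(1 + αΔT) = 0.3796 × (1 + 0.0042×-20.6) = 0.3468 Ω
P = I²R = (74.4)² × 0.3468 = 1920 W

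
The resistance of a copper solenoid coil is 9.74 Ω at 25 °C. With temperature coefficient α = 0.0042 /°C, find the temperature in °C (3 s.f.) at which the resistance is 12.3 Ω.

R = R₀(1 + α(T − T₀)) ⇒ T = T₀ + (R/R₀ − 1)/α
T = 25 + (12.3/9.74 − 1)/0.0042 = 25 + (0.2628)/0.0042 = 87.6 °C

87.6 °C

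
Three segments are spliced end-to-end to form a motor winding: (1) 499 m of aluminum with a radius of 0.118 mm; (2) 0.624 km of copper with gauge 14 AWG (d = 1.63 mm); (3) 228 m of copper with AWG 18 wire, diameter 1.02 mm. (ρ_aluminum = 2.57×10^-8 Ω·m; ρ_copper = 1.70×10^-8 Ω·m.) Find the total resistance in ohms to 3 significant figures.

303 Ω

Seg 1: A = πr² = π(1.1800e-04 m)² = 4.374e-08 m²
R_1 = (2.57×10^-8)(499)/(4.374e-08) = 293.2 Ω
Seg 2: A = π(1.63/2 mm)² = π(8.1500e-04 m)² = 2.087e-06 m²
R_2 = (1.70×10^-8)(624)/(2.087e-06) = 5.084 Ω
Seg 3: A = π(1.02/2 mm)² = π(5.1000e-04 m)² = 8.171e-07 m²
R_3 = (1.70×10^-8)(228)/(8.171e-07) = 4.743 Ω
R_total = R_1 + R_2 + R_3 = 303 Ω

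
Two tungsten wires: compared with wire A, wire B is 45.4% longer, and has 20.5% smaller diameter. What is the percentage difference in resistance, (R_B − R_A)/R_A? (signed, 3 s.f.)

130%

R ∝ L/d², so R_B/R_A = (1 + 45.4/100) × (1 − 20.5/100)⁻²
= 1.454 × 1.582 = 2.3
(R_B − R_A)/R_A = 2.3 − 1 = 130%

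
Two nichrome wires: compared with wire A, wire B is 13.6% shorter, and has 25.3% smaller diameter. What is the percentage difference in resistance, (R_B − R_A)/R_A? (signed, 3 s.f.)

54.8%

R ∝ L/d², so R_B/R_A = (1 − 13.6/100) × (1 − 25.3/100)⁻²
= 0.864 × 1.792 = 1.548
(R_B − R_A)/R_A = 1.548 − 1 = 54.8%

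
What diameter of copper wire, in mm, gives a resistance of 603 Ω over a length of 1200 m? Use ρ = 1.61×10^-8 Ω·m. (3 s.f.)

A = ρL/R = (1.61×10^-8)(1200)/(603) = 3.204e-08 m²
d = 2√(A/π) = 2.020e-04 m = 0.202 mm

0.202 mm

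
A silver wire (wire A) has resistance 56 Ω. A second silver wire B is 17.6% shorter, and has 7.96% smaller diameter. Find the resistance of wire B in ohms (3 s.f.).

R ∝ L/d², so R_B/R_A = (1 − 17.6/100) × (1 − 7.96/100)⁻²
= 0.824 × 1.18 = 0.9727
R_B = 0.9727 × 56 = 54.5 Ω

54.5 Ω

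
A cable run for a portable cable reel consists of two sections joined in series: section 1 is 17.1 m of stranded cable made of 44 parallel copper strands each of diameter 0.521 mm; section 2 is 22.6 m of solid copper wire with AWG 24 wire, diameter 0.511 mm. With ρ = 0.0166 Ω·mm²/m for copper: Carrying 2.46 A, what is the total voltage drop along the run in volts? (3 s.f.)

4.57 V

ρ = 0.0166 Ω·mm²/m = 1.66×10^-8 Ω·m
Section 1: A_strand = π(2.6050e-04)² = 2.132e-07 m²; R₁ = ρL/(N·A_s) = (1.66×10^-8)(17.1)/(44×2.132e-07) = 0.03026 Ω
Section 2: A = π(0.511/2 mm)² = π(2.5550e-04 m)² = 2.051e-07 m²
R₂ = (1.66×10^-8)(22.6)/(2.051e-07) = 1.829 Ω
R = R₁ + R₂ = 1.86 Ω
V = IR = 2.46 × 1.86 = 4.57 V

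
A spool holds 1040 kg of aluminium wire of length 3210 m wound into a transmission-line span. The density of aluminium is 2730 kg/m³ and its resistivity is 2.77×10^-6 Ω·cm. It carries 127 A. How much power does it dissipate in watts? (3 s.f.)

ρ = 2.77×10^-6 Ω·cm = 2.77×10^-8 Ω·m
A = m/(density·L) = 1040/(2730×3210) = 1.1868e-04 m²
R = ρL/A = (2.77×10^-8)(3210)/(1.1868e-04) = 0.7492 Ω
P = I²R = (127)² × 0.7492 = 12100 W

12100 W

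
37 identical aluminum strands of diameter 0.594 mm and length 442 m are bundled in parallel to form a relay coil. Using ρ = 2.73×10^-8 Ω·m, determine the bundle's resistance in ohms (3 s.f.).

1.18 Ω

A_strand = π(2.9700e-04 m)² = 2.771e-07 m²
R_strand = ρL/A = (2.73×10^-8)(442)/(2.771e-07) = 43.54 Ω
R_total = R_strand/N = 43.54/37 = 1.18 Ω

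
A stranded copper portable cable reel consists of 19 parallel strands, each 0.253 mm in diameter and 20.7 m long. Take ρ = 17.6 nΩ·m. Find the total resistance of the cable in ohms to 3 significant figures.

0.381 Ω

ρ = 17.6 nΩ·m = 1.76×10^-8 Ω·m
A_strand = π(1.2650e-04 m)² = 5.027e-08 m²
R_strand = ρL/A = (1.76×10^-8)(20.7)/(5.027e-08) = 7.247 Ω
R_total = R_strand/N = 7.247/19 = 0.381 Ω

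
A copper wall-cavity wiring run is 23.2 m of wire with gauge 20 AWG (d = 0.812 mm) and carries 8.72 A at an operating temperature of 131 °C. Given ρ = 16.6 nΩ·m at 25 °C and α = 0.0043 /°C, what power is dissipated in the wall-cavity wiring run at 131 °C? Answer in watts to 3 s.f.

82.3 W

ρ = 16.6 nΩ·m = 1.66×10^-8 Ω·m
A = π(0.812/2 mm)² = π(4.0600e-04 m)² = 5.178e-07 m²
R₍25₎ = ρL/A = (1.66×10^-8)(23.2)/(5.178e-07) = 0.7437 Ω
R₍131₎ = R₍25₎(1 + αΔT) = 0.7437 × (1 + 0.0043×106) = 1.083 Ω
P = I²R = (8.72)² × 1.083 = 82.3 W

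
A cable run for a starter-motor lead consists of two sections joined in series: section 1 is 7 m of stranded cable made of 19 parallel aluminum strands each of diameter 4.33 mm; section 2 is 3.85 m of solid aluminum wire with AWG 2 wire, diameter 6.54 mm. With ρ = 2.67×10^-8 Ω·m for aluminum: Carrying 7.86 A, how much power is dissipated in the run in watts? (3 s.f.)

Section 1: A_strand = π(2.1650e-03)² = 1.473e-05 m²; R₁ = ρL/(N·A_s) = (2.67×10^-8)(7)/(19×1.473e-05) = 6.680×10^-4 Ω
Section 2: A = π(6.54/2 mm)² = π(3.2700e-03 m)² = 3.359e-05 m²
R₂ = (2.67×10^-8)(3.85)/(3.359e-05) = 0.00306 Ω
R = R₁ + R₂ = 0.003728 Ω
P = I²R = (7.86)² × 0.003728 = 0.230 W

0.230 W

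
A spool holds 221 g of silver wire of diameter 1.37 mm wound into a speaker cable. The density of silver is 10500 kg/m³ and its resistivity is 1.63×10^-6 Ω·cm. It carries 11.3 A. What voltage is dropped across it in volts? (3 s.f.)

ρ = 1.63×10^-6 Ω·cm = 1.63×10^-8 Ω·m
A = π(d/2)² = π(6.8500e-04 m)² = 1.4741e-06 m²
L = m/(density·A) = 0.221/(10500×1.4741e-06) = 14.28 m
R = ρL/A = (1.63×10^-8)(14.28)/(1.4741e-06) = 0.1579 Ω
V = IR = 11.3 × 0.1579 = 1.78 V

1.78 V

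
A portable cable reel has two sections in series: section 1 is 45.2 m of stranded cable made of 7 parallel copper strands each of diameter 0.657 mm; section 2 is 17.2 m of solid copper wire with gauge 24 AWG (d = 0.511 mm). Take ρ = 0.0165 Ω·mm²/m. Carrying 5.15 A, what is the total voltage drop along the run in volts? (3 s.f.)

ρ = 0.0165 Ω·mm²/m = 1.65×10^-8 Ω·m
Section 1: A_strand = π(3.2850e-04)² = 3.390e-07 m²; R₁ = ρL/(N·A_s) = (1.65×10^-8)(45.2)/(7×3.390e-07) = 0.3143 Ω
Section 2: A = π(0.511/2 mm)² = π(2.5550e-04 m)² = 2.051e-07 m²
R₂ = (1.65×10^-8)(17.2)/(2.051e-07) = 1.384 Ω
R = R₁ + R₂ = 1.698 Ω
V = IR = 5.15 × 1.698 = 8.75 V

8.75 V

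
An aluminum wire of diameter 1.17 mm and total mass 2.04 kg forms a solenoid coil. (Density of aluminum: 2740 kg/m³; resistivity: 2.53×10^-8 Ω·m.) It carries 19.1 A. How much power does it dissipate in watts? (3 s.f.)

A = π(d/2)² = π(5.8500e-04 m)² = 1.0751e-06 m²
L = m/(density·A) = 2.04/(2740×1.0751e-06) = 692.5 m
R = ρL/A = (2.53×10^-8)(692.5)/(1.0751e-06) = 16.3 Ω
P = I²R = (19.1)² × 16.3 = 5940 W

5940 W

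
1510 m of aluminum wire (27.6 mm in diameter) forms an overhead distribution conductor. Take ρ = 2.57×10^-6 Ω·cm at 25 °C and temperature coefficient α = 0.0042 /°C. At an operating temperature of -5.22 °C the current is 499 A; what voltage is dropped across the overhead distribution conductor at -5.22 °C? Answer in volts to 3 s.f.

28.3 V

ρ = 2.57×10^-6 Ω·cm = 2.57×10^-8 Ω·m
A = π(d/2)² = π(1.3800e-02 m)² = 5.983e-04 m²
R₍25₎ = ρL/A = (2.57×10^-8)(1510)/(5.983e-04) = 0.06486 Ω
R₍-5.22₎ = R₍25₎(1 + αΔT) = 0.06486 × (1 + 0.0042×-30.2) = 0.05663 Ω
V = IR = 499 × 0.05663 = 28.3 V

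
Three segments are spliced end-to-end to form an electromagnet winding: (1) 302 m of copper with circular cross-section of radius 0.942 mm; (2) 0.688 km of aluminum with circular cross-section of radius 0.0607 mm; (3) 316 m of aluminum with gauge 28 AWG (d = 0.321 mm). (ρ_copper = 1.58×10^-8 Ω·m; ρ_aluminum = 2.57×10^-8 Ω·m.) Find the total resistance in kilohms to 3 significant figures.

Seg 1: A = πr² = π(9.4200e-04 m)² = 2.788e-06 m²
R_1 = (1.58×10^-8)(302)/(2.788e-06) = 1.712 Ω
Seg 2: A = πr² = π(6.0700e-05 m)² = 1.158e-08 m²
R_2 = (2.57×10^-8)(688)/(1.158e-08) = 1528 Ω
Seg 3: A = π(0.321/2 mm)² = π(1.6050e-04 m)² = 8.093e-08 m²
R_3 = (2.57×10^-8)(316)/(8.093e-08) = 100.4 Ω
R_total = R_1 + R_2 + R_3 = 1.63 kΩ

1.63 kΩ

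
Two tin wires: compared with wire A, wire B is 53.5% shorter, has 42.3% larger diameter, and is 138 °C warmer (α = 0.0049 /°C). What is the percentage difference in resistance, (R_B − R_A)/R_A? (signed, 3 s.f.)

R ∝ ρL/d² with ρ ∝ (1+αΔT), so R_B/R_A = (1 − 53.5/100) × (1 + 42.3/100)⁻² × (1 + 0.0049×138)
= 0.465 × 0.4938 × 1.676 = 0.3849
(R_B − R_A)/R_A = 0.3849 − 1 = -61.5%

-61.5%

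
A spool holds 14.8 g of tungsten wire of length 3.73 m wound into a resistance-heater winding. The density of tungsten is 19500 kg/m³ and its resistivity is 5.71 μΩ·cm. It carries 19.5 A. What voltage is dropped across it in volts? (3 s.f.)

ρ = 5.71 μΩ·cm = 5.71×10^-8 Ω·m
A = m/(density·L) = 0.0148/(19500×3.73) = 2.0348e-07 m²
R = ρL/A = (5.71×10^-8)(3.73)/(2.0348e-07) = 1.047 Ω
V = IR = 19.5 × 1.047 = 20.4 V

20.4 V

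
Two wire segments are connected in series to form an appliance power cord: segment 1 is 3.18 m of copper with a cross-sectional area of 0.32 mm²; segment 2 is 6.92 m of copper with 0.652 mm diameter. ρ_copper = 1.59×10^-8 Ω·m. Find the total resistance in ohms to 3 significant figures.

Segment 1: A = 0.32 mm² = 3.200e-07 m²
R₁ = ρL/A = (1.59×10^-8)(3.18)/(3.200e-07) = 0.158 Ω
Segment 2: A = π(d/2)² = π(3.2600e-04 m)² = 3.339e-07 m²
R₂ = (1.59×10^-8)(6.92)/(3.339e-07) = 0.3295 Ω
R = R₁ + R₂ = 0.488 Ω

0.488 Ω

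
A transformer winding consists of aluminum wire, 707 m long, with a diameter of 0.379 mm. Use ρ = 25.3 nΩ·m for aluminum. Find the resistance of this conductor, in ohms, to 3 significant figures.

159 Ω

ρ = 25.3 nΩ·m = 2.53×10^-8 Ω·m
A = π(d/2)² = π(1.8950e-04 m)² = 1.128e-07 m²
R = ρL/A = (2.53×10^-8)(707 m)/(1.128e-07 m²) = 159 Ω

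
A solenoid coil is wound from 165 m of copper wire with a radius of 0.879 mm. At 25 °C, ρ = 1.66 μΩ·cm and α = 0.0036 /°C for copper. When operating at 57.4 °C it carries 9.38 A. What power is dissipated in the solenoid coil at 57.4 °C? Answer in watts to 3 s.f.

111 W

ρ = 1.66 μΩ·cm = 1.66×10^-8 Ω·m
A = πr² = π(8.7900e-04 m)² = 2.427e-06 m²
R₍25₎ = ρL/A = (1.66×10^-8)(165)/(2.427e-06) = 1.128 Ω
R₍57.4₎ = R₍25₎(1 + αΔT) = 1.128 × (1 + 0.0036×32.4) = 1.26 Ω
P = I²R = (9.38)² × 1.26 = 111 W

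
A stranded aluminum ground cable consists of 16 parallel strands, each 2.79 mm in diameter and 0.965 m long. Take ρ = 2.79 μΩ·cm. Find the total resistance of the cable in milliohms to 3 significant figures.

ρ = 2.79 μΩ·cm = 2.79×10^-8 Ω·m
A_strand = π(1.3950e-03 m)² = 6.114e-06 m²
R_strand = ρL/A = (2.79×10^-8)(0.965)/(6.114e-06) = 0.004404 Ω
R_total = R_strand/N = 0.004404/16 = 0.275 mΩ

0.275 mΩ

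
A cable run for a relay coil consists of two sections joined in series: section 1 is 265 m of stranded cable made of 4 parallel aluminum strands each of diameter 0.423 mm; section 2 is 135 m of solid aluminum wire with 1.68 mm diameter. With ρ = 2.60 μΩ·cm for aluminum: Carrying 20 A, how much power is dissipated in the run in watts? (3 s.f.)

5540 W

ρ = 2.60 μΩ·cm = 2.60×10^-8 Ω·m
Section 1: A_strand = π(2.1150e-04)² = 1.405e-07 m²; R₁ = ρL/(N·A_s) = (2.60×10^-8)(265)/(4×1.405e-07) = 12.26 Ω
Section 2: A = π(d/2)² = π(8.4000e-04 m)² = 2.217e-06 m²
R₂ = (2.60×10^-8)(135)/(2.217e-06) = 1.583 Ω
R = R₁ + R₂ = 13.84 Ω
P = I²R = (20)² × 13.84 = 5540 W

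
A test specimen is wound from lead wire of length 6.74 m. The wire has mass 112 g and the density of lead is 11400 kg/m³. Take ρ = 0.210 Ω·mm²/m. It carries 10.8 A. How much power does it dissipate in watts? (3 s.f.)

ρ = 0.210 Ω·mm²/m = 2.10×10^-7 Ω·m
A = m/(density·L) = 0.112/(11400×6.74) = 1.4577e-06 m²
R = ρL/A = (2.10×10^-7)(6.74)/(1.4577e-06) = 0.971 Ω
P = I²R = (10.8)² × 0.971 = 113 W

113 W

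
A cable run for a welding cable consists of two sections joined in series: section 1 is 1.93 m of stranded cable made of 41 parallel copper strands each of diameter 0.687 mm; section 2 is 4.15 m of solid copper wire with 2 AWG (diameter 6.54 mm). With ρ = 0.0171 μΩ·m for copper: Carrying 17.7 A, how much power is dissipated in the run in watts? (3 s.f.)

1.34 W

ρ = 0.0171 μΩ·m = 1.71×10^-8 Ω·m
Section 1: A_strand = π(3.4350e-04)² = 3.707e-07 m²; R₁ = ρL/(N·A_s) = (1.71×10^-8)(1.93)/(41×3.707e-07) = 0.002172 Ω
Section 2: A = π(6.54/2 mm)² = π(3.2700e-03 m)² = 3.359e-05 m²
R₂ = (1.71×10^-8)(4.15)/(3.359e-05) = 0.002113 Ω
R = R₁ + R₂ = 0.004284 Ω
P = I²R = (17.7)² × 0.004284 = 1.34 W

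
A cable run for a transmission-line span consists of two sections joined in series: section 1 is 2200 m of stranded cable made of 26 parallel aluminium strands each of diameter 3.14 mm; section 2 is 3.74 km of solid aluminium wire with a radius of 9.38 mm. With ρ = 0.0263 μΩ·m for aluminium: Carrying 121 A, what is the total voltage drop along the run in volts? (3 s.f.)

77.8 V

ρ = 0.0263 μΩ·m = 2.63×10^-8 Ω·m
Section 1: A_strand = π(1.5700e-03)² = 7.744e-06 m²; R₁ = ρL/(N·A_s) = (2.63×10^-8)(2200)/(26×7.744e-06) = 0.2874 Ω
Section 2: A = πr² = π(9.3800e-03 m)² = 2.764e-04 m²
R₂ = (2.63×10^-8)(3740)/(2.764e-04) = 0.3559 Ω
R = R₁ + R₂ = 0.6432 Ω
V = IR = 121 × 0.6432 = 77.8 V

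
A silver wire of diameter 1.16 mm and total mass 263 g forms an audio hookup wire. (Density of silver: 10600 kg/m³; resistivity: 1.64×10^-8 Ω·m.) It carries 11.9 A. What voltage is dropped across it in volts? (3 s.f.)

4.34 V

A = π(d/2)² = π(5.8000e-04 m)² = 1.0568e-06 m²
L = m/(density·A) = 0.263/(10600×1.0568e-06) = 23.48 m
R = ρL/A = (1.64×10^-8)(23.48)/(1.0568e-06) = 0.3643 Ω
V = IR = 11.9 × 0.3643 = 4.34 V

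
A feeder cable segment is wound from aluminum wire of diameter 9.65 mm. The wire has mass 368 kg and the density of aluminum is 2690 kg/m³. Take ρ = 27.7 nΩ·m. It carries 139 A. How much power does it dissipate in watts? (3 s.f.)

13700 W

ρ = 27.7 nΩ·m = 2.77×10^-8 Ω·m
A = π(d/2)² = π(4.8250e-03 m)² = 7.3138e-05 m²
L = m/(density·A) = 368/(2690×7.3138e-05) = 1870 m
R = ρL/A = (2.77×10^-8)(1870)/(7.3138e-05) = 0.7084 Ω
P = I²R = (139)² × 0.7084 = 13700 W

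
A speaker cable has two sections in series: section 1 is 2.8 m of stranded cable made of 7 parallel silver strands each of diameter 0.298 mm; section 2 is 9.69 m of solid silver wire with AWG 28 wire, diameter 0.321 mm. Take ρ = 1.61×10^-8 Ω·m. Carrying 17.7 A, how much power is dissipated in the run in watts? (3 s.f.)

Section 1: A_strand = π(1.4900e-04)² = 6.975e-08 m²; R₁ = ρL/(N·A_s) = (1.61×10^-8)(2.8)/(7×6.975e-08) = 0.09233 Ω
Section 2: A = π(0.321/2 mm)² = π(1.6050e-04 m)² = 8.093e-08 m²
R₂ = (1.61×10^-8)(9.69)/(8.093e-08) = 1.928 Ω
R = R₁ + R₂ = 2.02 Ω
P = I²R = (17.7)² × 2.02 = 633 W

633 W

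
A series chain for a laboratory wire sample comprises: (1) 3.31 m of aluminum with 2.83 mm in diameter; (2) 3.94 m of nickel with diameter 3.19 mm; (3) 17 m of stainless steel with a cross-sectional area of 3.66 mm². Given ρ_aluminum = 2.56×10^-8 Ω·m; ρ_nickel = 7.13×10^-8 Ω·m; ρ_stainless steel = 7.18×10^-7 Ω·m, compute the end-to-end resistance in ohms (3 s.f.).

Seg 1: A = π(d/2)² = π(1.4150e-03 m)² = 6.290e-06 m²
R_1 = (2.56×10^-8)(3.31)/(6.290e-06) = 0.01347 Ω
Seg 2: A = π(d/2)² = π(1.5950e-03 m)² = 7.992e-06 m²
R_2 = (7.13×10^-8)(3.94)/(7.992e-06) = 0.03515 Ω
Seg 3: A = 3.66 mm² = 3.660e-06 m²
R_3 = (7.18×10^-7)(17)/(3.660e-06) = 3.335 Ω
R_total = R_1 + R_2 + R_3 = 3.38 Ω

3.38 Ω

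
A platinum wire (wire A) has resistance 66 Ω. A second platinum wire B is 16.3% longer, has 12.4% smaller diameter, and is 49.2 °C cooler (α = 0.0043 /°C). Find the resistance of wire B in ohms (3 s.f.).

R ∝ ρL/d² with ρ ∝ (1+αΔT), so R_B/R_A = (1 + 16.3/100) × (1 − 12.4/100)⁻² × (1 − 0.0043×49.2)
= 1.163 × 1.303 × 0.7884 = 1.195
R_B = 1.195 × 66 = 78.9 Ω

78.9 Ω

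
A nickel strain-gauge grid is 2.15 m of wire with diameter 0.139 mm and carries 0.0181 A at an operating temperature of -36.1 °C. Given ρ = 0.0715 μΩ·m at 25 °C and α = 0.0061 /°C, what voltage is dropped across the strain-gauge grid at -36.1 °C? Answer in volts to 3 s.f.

0.115 V

ρ = 0.0715 μΩ·m = 7.15×10^-8 Ω·m
A = π(d/2)² = π(6.9500e-05 m)² = 1.517e-08 m²
R₍25₎ = ρL/A = (7.15×10^-8)(2.15)/(1.517e-08) = 10.13 Ω
R₍-36.1₎ = R₍25₎(1 + αΔT) = 10.13 × (1 + 0.0061×-61.1) = 6.355 Ω
V = IR = 0.0181 × 6.355 = 0.115 V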